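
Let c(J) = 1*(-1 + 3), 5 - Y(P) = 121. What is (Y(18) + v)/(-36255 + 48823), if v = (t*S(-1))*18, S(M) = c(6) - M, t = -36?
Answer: -515/3142 ≈ -0.16391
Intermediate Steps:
Y(P) = -116 (Y(P) = 5 - 1*121 = 5 - 121 = -116)
c(J) = 2 (c(J) = 1*2 = 2)
S(M) = 2 - M
v = -1944 (v = -36*(2 - 1*(-1))*18 = -36*(2 + 1)*18 = -36*3*18 = -108*18 = -1944)
(Y(18) + v)/(-36255 + 48823) = (-116 - 1944)/(-36255 + 48823) = -2060/12568 = -2060*1/12568 = -515/3142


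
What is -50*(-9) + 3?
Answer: 453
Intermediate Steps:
-50*(-9) + 3 = 450 + 3 = 453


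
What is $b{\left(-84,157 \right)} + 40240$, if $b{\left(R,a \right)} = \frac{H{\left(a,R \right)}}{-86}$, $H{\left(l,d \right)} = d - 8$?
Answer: $\frac{1730366}{43} \approx 40241.0$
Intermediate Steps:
$H{\left(l,d \right)} = -8 + d$ ($H{\left(l,d \right)} = d - 8 = -8 + d$)
$b{\left(R,a \right)} = \frac{4}{43} - \frac{R}{86}$ ($b{\left(R,a \right)} = \frac{-8 + R}{-86} = \left(-8 + R\right) \left(- \frac{1}{86}\right) = \frac{4}{43} - \frac{R}{86}$)
$b{\left(-84,157 \right)} + 40240 = \left(\frac{4}{43} - - \frac{42}{43}\right) + 40240 = \left(\frac{4}{43} + \frac{42}{43}\right) + 40240 = \frac{46}{43} + 40240 = \frac{1730366}{43}$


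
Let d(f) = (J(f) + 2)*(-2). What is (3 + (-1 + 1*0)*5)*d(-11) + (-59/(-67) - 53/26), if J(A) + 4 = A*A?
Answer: 827175/1742 ≈ 474.84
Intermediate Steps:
J(A) = -4 + A² (J(A) = -4 + A*A = -4 + A²)
d(f) = 4 - 2*f² (d(f) = ((-4 + f²) + 2)*(-2) = (-2 + f²)*(-2) = 4 - 2*f²)
(3 + (-1 + 1*0)*5)*d(-11) + (-59/(-67) - 53/26) = (3 + (-1 + 1*0)*5)*(4 - 2*(-11)²) + (-59/(-67) - 53/26) = (3 + (-1 + 0)*5)*(4 - 2*121) + (-59*(-1/67) - 53*1/26) = (3 - 1*5)*(4 - 242) + (59/67 - 53/26) = (3 - 5)*(-238) - 2017/1742 = -2*(-238) - 2017/1742 = 476 - 2017/1742 = 827175/1742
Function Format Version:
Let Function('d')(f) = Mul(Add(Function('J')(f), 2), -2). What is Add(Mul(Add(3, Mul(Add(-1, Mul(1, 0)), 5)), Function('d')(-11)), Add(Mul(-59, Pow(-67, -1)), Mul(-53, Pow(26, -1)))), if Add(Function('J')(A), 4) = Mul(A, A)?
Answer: Rational(827175, 1742) ≈ 474.84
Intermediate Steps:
Function('J')(A) = Add(-4, Pow(A, 2)) (Function('J')(A) = Add(-4, Mul(A, A)) = Add(-4, Pow(A, 2)))
Function('d')(f) = Add(4, Mul(-2, Pow(f, 2))) (Function('d')(f) = Mul(Add(Add(-4, Pow(f, 2)), 2), -2) = Mul(Add(-2, Pow(f, 2)), -2) = Add(4, Mul(-2, Pow(f, 2))))
Add(Mul(Add(3, Mul(Add(-1, Mul(1, 0)), 5)), Function('d')(-11)), Add(Mul(-59, Pow(-67, -1)), Mul(-53, Pow(26, -1)))) = Add(Mul(Add(3, Mul(Add(-1, Mul(1, 0)), 5)), Add(4, Mul(-2, Pow(-11, 2)))), Add(Mul(-59, Pow(-67, -1)), Mul(-53, Pow(26, -1)))) = Add(Mul(Add(3, Mul(Add(-1, 0), 5)), Add(4, Mul(-2, 121))), Add(Mul(-59, Rational(-1, 67)), Mul(-53, Rational(1, 26)))) = Add(Mul(Add(3, Mul(-1, 5)), Add(4, -242)), Add(Rational(59, 67), Rational(-53, 26))) = Add(Mul(Add(3, -5), -238), Rational(-2017, 1742)) = Add(Mul(-2, -238), Rational(-2017, 1742)) = Add(476, Rational(-2017, 1742)) = Rational(827175, 1742)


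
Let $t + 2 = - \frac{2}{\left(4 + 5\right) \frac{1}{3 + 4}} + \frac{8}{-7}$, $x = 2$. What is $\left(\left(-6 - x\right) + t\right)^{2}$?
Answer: $\frac{640000}{3969} \approx 161.25$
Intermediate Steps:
$t = - \frac{296}{63}$ ($t = -2 + \left(- \frac{2}{\left(4 + 5\right) \frac{1}{3 + 4}} + \frac{8}{-7}\right) = -2 + \left(- \frac{2}{9 \cdot \frac{1}{7}} + 8 \left(- \frac{1}{7}\right)\right) = -2 - \left(\frac{8}{7} + \frac{2}{9 \cdot \frac{1}{7}}\right) = -2 - \left(\frac{8}{7} + \frac{2}{\frac{9}{7}}\right) = -2 - \frac{170}{63} = - \frac{296}{63} \approx -4.6984$)
$\left(\left(-6 - x\right) + t\right)^{2} = \left(\left(-6 - 2\right) - \frac{296}{63}\right)^{2} = \left(-8 - \frac{296}{63}\right)^{2} = \left(- \frac{800}{63}\right)^{2} = \frac{640000}{3969}$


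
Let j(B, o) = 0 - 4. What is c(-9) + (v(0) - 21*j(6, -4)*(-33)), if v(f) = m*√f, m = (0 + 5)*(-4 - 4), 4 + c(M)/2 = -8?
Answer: -2796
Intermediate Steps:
c(M) = -24 (c(M) = -8 + 2*(-8) = -8 - 16 = -24)
m = -40 (m = 5*(-8) = -40)
j(B, o) = -4
v(f) = -40*√f
c(-9) + (v(0) - 21*j(6, -4)*(-33)) = -24 + (-40*√0 - 21*(-4)*(-33)) = -24 + (-40*0 + 84*(-33)) = -24 + (0 - 2772) = -24 - 2772 = -2796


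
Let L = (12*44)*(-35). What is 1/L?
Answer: -1/18480 ≈ -5.4113e-5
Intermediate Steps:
L = -18480 (L = 528*(-35) = -18480)
1/L = 1/(-18480) = -1/18480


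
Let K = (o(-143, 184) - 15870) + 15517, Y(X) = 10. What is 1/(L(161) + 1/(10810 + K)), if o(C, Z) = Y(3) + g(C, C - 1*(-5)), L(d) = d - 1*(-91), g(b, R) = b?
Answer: 10324/2601649 ≈ 0.0039683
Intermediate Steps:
L(d) = 91 + d (L(d) = d + 91 = 91 + d)
o(C, Z) = 10 + C
K = -486 (K = ((10 - 143) - 15870) + 15517 = (-133 - 15870) + 15517 = -16003 + 15517 = -486)
1/(L(161) + 1/(10810 + K)) = 1/((91 + 161) + 1/(10810 - 486)) = 1/(252 + 1/10324) = 1/(2601649/10324) = 10324/2601649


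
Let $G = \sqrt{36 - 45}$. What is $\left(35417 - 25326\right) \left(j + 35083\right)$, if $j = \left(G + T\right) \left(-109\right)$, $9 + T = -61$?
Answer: $431016883 - 3299757 i \approx 4.3102 \cdot 10^{8} - 3.2998 \cdot 10^{6} i$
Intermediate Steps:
$T = -70$ ($T = -9 - 61 = -70$)
$G = 3 i$ ($G = \sqrt{-9} = 3 i \approx 3.0 i$)
$j = 7630 - 327 i$ ($j = \left(3 i - 70\right) \left(-109\right) = \left(-70 + 3 i\right) \left(-109\right) = 7630 - 327 i \approx 7630.0 - 327.0 i$)
$\left(35417 - 25326\right) \left(j + 35083\right) = \left(35417 - 25326\right) \left(\left(7630 - 327 i\right) + 35083\right) = 10091 \left(42713 - 327 i\right) = 431016883 - 3299757 i$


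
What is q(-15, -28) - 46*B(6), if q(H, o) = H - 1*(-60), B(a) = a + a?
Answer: -507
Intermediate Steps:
B(a) = 2*a
q(H, o) = 60 + H (q(H, o) = H + 60 = 60 + H)
q(-15, -28) - 46*B(6) = (60 - 15) - 46*2*6 = 45 - 46*12 = 45 - 1*552 = 45 - 552 = -507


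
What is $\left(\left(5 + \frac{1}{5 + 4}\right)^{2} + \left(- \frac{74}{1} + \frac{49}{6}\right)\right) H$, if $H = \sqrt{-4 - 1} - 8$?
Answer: $\frac{25732}{81} - \frac{6433 i \sqrt{5}}{162} \approx 317.68 - 88.794 i$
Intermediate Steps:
$H = -8 + i \sqrt{5}$ ($H = \sqrt{-5} - 8 = i \sqrt{5} - 8 = -8 + i \sqrt{5} \approx -8.0 + 2.2361 i$)
$\left(\left(5 + \frac{1}{5 + 4}\right)^{2} + \left(- \frac{74}{1} + \frac{49}{6}\right)\right) H = \left(\left(5 + \frac{1}{5 + 4}\right)^{2} + \left(- \frac{74}{1} + \frac{49}{6}\right)\right) \left(-8 + i \sqrt{5}\right) = \left(\left(5 + \frac{1}{9}\right)^{2} + \left(\left(-74\right) 1 + 49 \cdot \frac{1}{6}\right)\right) \left(-8 + i \sqrt{5}\right) = \left(\left(5 + \frac{1}{9}\right)^{2} + \left(-74 + \frac{49}{6}\right)\right) \left(-8 + i \sqrt{5}\right) = \left(\left(\frac{46}{9}\right)^{2} - \frac{395}{6}\right) \left(-8 + i \sqrt{5}\right) = \left(\frac{2116}{81} - \frac{395}{6}\right) \left(-8 + i \sqrt{5}\right) = - \frac{6433 \left(-8 + i \sqrt{5}\right)}{162} = \frac{25732}{81} - \frac{6433 i \sqrt{5}}{162}$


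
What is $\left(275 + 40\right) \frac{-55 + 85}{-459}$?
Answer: $- \frac{350}{17} \approx -20.588$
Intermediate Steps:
$\left(275 + 40\right) \frac{-55 + 85}{-459} = 315 \cdot 30 \left(- \frac{1}{459}\right) = 315 \left(- \frac{10}{153}\right) = - \frac{350}{17}$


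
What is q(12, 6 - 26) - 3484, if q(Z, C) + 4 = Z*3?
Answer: -3452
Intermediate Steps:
q(Z, C) = -4 + 3*Z (q(Z, C) = -4 + Z*3 = -4 + 3*Z)
q(12, 6 - 26) - 3484 = (-4 + 3*12) - 3484 = (-4 + 36) - 3484 = 32 - 3484 = -3452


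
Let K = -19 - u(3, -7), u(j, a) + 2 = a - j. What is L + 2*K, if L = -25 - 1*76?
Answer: -115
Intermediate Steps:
u(j, a) = -2 + a - j (u(j, a) = -2 + (a - j) = -2 + a - j)
K = -7 (K = -19 - (-2 - 7 - 1*3) = -19 - (-2 - 7 - 3) = -19 - 1*(-12) = -19 + 12 = -7)
L = -101 (L = -25 - 76 = -101)
L + 2*K = -101 + 2*(-7) = -101 - 14 = -115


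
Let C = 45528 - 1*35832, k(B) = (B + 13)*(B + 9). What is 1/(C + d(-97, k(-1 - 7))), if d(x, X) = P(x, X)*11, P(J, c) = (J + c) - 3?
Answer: 1/8651 ≈ 0.00011559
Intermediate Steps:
k(B) = (9 + B)*(13 + B) (k(B) = (13 + B)*(9 + B) = (9 + B)*(13 + B))
P(J, c) = -3 + J + c
d(x, X) = -33 + 11*X + 11*x (d(x, X) = (-3 + x + X)*11 = (-3 + X + x)*11 = -33 + 11*X + 11*x)
C = 9696 (C = 45528 - 35832 = 9696)
1/(C + d(-97, k(-1 - 7))) = 1/(9696 + (-33 + 11*(117 + (-1 - 7)² + 22*(-1 - 7)) + 11*(-97))) = 1/(9696 + (-33 + 11*(117 + (-8)² + 22*(-8)) - 1067)) = 1/(9696 + (-33 + 11*(117 + 64 - 176) - 1067)) = 1/(9696 + (-33 + 11*5 - 1067)) = 1/(9696 + (-33 + 55 - 1067)) = 1/(9696 - 1045) = 1/8651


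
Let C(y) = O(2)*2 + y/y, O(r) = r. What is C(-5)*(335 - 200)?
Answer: 675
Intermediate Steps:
C(y) = 5 (C(y) = 2*2 + y/y = 4 + 1 = 5)
C(-5)*(335 - 200) = 5*(335 - 200) = 5*135 = 675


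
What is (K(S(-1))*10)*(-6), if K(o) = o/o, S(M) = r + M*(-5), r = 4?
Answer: -60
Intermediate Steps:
S(M) = 4 - 5*M (S(M) = 4 + M*(-5) = 4 - 5*M)
K(o) = 1
(K(S(-1))*10)*(-6) = (1*10)*(-6) = 10*(-6) = -60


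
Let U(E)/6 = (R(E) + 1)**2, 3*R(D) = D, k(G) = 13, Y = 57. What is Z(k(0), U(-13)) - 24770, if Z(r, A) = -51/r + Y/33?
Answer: -3542424/143 ≈ -24772.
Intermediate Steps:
R(D) = D/3
U(E) = 6*(1 + E/3)**2 (U(E) = 6*(E/3 + 1)**2 = 6*(1 + E/3)**2)
Z(r, A) = 19/11 - 51/r (Z(r, A) = -51/r + 57/33 = -51/r + 57*(1/33) = -51/r + 19/11 = 19/11 - 51/r)
Z(k(0), U(-13)) - 24770 = (19/11 - 51/13) - 24770 = -314/143 - 24770 = -3542424/143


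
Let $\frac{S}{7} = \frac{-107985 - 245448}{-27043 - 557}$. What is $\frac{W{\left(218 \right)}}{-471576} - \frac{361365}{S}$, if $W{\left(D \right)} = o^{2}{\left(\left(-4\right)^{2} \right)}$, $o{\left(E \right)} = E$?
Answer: $- \frac{27996106687952}{6944605017} \approx -4031.3$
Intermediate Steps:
$W{\left(D \right)} = 256$ ($W{\left(D \right)} = \left(\left(-4\right)^{2}\right)^{2} = 16^{2} = 256$)
$S = \frac{824677}{9200}$ ($S = 7 \frac{-107985 - 245448}{-27043 - 557} = 7 \left(- \frac{353433}{-27600}\right) = 7 \left(\left(-353433\right) \left(- \frac{1}{27600}\right)\right) = 7 \cdot \frac{117811}{9200} = \frac{824677}{9200} \approx 89.639$)
$\frac{W{\left(218 \right)}}{-471576} - \frac{361365}{S} = \frac{256}{-471576} - \frac{361365}{\frac{824677}{9200}} = 256 \left(- \frac{1}{471576}\right) - \frac{3324558000}{824677} = - \frac{32}{58947} - \frac{3324558000}{824677} = - \frac{27996106687952}{6944605017}$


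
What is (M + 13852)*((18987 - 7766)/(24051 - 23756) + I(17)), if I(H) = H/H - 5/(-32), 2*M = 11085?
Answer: 14351425743/18880 ≈ 7.6014e+5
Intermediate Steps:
M = 11085/2 (M = (½)*11085 = 11085/2 ≈ 5542.5)
I(H) = 37/32 (I(H) = 1 - 5*(-1/32) = 1 + 5/32 = 37/32)
(M + 13852)*((18987 - 7766)/(24051 - 23756) + I(17)) = (11085/2 + 13852)*((18987 - 7766)/(24051 - 23756) + 37/32) = 38789*(11221/295 + 37/32)/2 = (38789/2)*(369987/9440) = 14351425743/18880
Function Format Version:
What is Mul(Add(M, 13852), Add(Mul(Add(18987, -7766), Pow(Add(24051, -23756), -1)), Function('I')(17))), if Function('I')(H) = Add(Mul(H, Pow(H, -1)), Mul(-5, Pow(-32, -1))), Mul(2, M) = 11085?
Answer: Rational(14351425743, 18880) ≈ 7.6014e+5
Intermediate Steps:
M = Rational(11085, 2) (M = Mul(Rational(1, 2), 11085) = Rational(11085, 2) ≈ 5542.5)
Function('I')(H) = Rational(37, 32) (Function('I')(H) = Add(1, Mul(-5, Rational(-1, 32))) = Add(1, Rational(5, 32)) = Rational(37, 32))
Mul(Add(M, 13852), Add(Mul(Add(18987, -7766), Pow(Add(24051, -23756), -1)), Function('I')(17))) = Mul(Add(Rational(11085, 2), 13852), Add(Mul(Add(18987, -7766), Pow(Add(24051, -23756), -1)), Rational(37, 32))) = Mul(Rational(38789, 2), Add(Mul(11221, Pow(295, -1)), Rational(37, 32))) = Mul(Rational(38789, 2), Add(Mul(11221, Rational(1, 295)), Rational(37, 32))) = Mul(Rational(38789, 2), Add(Rational(11221, 295), Rational(37, 32))) = Mul(Rational(38789, 2), Rational(369987, 9440)) = Rational(14351425743, 18880)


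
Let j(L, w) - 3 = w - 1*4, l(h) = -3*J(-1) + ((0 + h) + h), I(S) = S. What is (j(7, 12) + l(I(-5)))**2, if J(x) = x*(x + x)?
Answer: 25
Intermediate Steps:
J(x) = 2*x**2 (J(x) = x*(2*x) = 2*x**2)
l(h) = -6 + 2*h (l(h) = -6*(-1)**2 + ((0 + h) + h) = -6 + (h + h) = -3*2 + 2*h = -6 + 2*h)
j(L, w) = -1 + w (j(L, w) = 3 + (w - 1*4) = 3 + (w - 4) = 3 + (-4 + w) = -1 + w)
(j(7, 12) + l(I(-5)))**2 = ((-1 + 12) + (-6 + 2*(-5)))**2 = (11 + (-6 - 10))**2 = (11 - 16)**2 = (-5)**2 = 25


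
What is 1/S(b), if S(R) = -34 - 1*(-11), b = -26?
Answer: -1/23 ≈ -0.043478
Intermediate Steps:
S(R) = -23 (S(R) = -34 + 11 = -23)
1/S(b) = 1/(-23) = -1/23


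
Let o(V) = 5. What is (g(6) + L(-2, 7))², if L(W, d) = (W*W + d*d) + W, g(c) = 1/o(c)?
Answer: 65536/25 ≈ 2621.4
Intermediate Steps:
g(c) = ⅕ (g(c) = 1/5 = ⅕)
L(W, d) = W + W² + d² (L(W, d) = (W² + d²) + W = W + W² + d²)
(g(6) + L(-2, 7))² = (⅕ + (-2 + (-2)² + 7²))² = (⅕ + (-2 + 4 + 49))² = (⅕ + 51)² = (256/5)² = 65536/25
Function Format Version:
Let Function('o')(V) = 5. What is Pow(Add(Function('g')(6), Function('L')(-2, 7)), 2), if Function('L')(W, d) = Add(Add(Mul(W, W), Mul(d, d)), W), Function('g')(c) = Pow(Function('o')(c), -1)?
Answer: Rational(65536, 25) ≈ 2621.4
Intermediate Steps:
Function('g')(c) = Rational(1, 5) (Function('g')(c) = Pow(5, -1) = Rational(1, 5))
Function('L')(W, d) = Add(W, Pow(W, 2), Pow(d, 2)) (Function('L')(W, d) = Add(Add(Pow(W, 2), Pow(d, 2)), W) = Add(W, Pow(W, 2), Pow(d, 2)))
Pow(Add(Function('g')(6), Function('L')(-2, 7)), 2) = Pow(Add(Rational(1, 5), Add(-2, Pow(-2, 2), Pow(7, 2))), 2) = Pow(Add(Rational(1, 5), Add(-2, 4, 49)), 2) = Pow(Add(Rational(1, 5), 51), 2) = Pow(Rational(256, 5), 2) = Rational(65536, 25)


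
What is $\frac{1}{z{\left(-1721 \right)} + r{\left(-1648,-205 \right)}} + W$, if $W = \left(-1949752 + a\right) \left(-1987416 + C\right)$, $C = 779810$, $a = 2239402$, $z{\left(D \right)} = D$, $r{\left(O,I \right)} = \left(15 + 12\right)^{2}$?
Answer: $- \frac{346984813276801}{992} \approx -3.4978 \cdot 10^{11}$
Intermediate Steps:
$r{\left(O,I \right)} = 729$ ($r{\left(O,I \right)} = 27^{2} = 729$)
$W = -349783077900$ ($W = \left(-1949752 + 2239402\right) \left(-1987416 + 779810\right) = 289650 \left(-1207606\right) = -349783077900$)
$\frac{1}{z{\left(-1721 \right)} + r{\left(-1648,-205 \right)}} + W = \frac{1}{-1721 + 729} - 349783077900 = \frac{1}{-992} - 349783077900 = - \frac{1}{992} - 349783077900 = - \frac{346984813276801}{992}$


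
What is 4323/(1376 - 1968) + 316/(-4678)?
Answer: -10205033/1384688 ≈ -7.3699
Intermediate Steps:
4323/(1376 - 1968) + 316/(-4678) = 4323/(-592) + 316*(-1/4678) = 4323*(-1/592) - 158/2339 = -4323/592 - 158/2339 = -10205033/1384688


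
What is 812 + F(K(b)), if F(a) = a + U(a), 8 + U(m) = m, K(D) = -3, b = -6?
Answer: 798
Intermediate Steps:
U(m) = -8 + m
F(a) = -8 + 2*a (F(a) = a + (-8 + a) = -8 + 2*a)
812 + F(K(b)) = 812 + (-8 + 2*(-3)) = 812 + (-8 - 6) = 812 - 14 = 798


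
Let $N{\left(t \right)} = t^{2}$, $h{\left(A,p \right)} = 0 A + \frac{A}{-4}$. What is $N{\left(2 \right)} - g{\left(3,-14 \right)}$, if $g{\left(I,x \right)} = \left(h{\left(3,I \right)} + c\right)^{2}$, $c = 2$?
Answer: $\frac{39}{16} \approx 2.4375$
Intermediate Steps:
$h{\left(A,p \right)} = - \frac{A}{4}$ ($h{\left(A,p \right)} = 0 + A \left(- \frac{1}{4}\right) = 0 - \frac{A}{4} = - \frac{A}{4}$)
$g{\left(I,x \right)} = \frac{25}{16}$ ($g{\left(I,x \right)} = \left(\left(- \frac{1}{4}\right) 3 + 2\right)^{2} = \left(- \frac{3}{4} + 2\right)^{2} = \left(\frac{5}{4}\right)^{2} = \frac{25}{16}$)
$N{\left(2 \right)} - g{\left(3,-14 \right)} = 2^{2} - \frac{25}{16} = 4 - \frac{25}{16} = \frac{39}{16}$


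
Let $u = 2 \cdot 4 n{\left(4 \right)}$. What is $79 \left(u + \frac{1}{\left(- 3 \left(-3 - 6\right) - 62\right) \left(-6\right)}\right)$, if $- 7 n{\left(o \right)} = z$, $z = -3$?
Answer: $\frac{8137}{30} \approx 271.23$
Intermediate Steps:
$n{\left(o \right)} = \frac{3}{7}$ ($n{\left(o \right)} = \left(- \frac{1}{7}\right) \left(-3\right) = \frac{3}{7}$)
$u = \frac{24}{7}$ ($u = 2 \cdot 4 \cdot \frac{3}{7} = 8 \cdot \frac{3}{7} = \frac{24}{7} \approx 3.4286$)
$79 \left(u + \frac{1}{\left(- 3 \left(-3 - 6\right) - 62\right) \left(-6\right)}\right) = 79 \left(\frac{24}{7} + \frac{1}{\left(- 3 \left(-3 - 6\right) - 62\right) \left(-6\right)}\right) = 79 \left(\frac{24}{7} + \frac{1}{\left(-3\right) \left(-9\right) - 62} \left(- \frac{1}{6}\right)\right) = 79 \left(\frac{24}{7} + \frac{1}{27 - 62} \left(- \frac{1}{6}\right)\right) = 79 \left(\frac{24}{7} + \frac{1}{-35} \left(- \frac{1}{6}\right)\right) = 79 \left(\frac{24}{7} - - \frac{1}{210}\right) = 79 \left(\frac{24}{7} + \frac{1}{210}\right) = 79 \cdot \frac{103}{30} = \frac{8137}{30}$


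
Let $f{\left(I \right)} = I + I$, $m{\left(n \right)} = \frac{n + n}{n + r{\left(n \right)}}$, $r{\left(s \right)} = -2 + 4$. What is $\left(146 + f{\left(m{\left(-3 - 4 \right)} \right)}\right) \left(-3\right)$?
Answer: $- \frac{2274}{5} \approx -454.8$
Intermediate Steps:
$r{\left(s \right)} = 2$
$m{\left(n \right)} = \frac{2 n}{2 + n}$ ($m{\left(n \right)} = \frac{n + n}{n + 2} = \frac{2 n}{2 + n}$)
$f{\left(I \right)} = 2 I$
$\left(146 + f{\left(m{\left(-3 - 4 \right)} \right)}\right) \left(-3\right) = \left(146 + 2 \frac{2 \left(-3 - 4\right)}{2 - 7}\right) \left(-3\right) = \left(146 + 2 \cdot 2 \left(-7\right) \frac{1}{2 - 7}\right) \left(-3\right) = \left(146 + 2 \cdot 2 \left(-7\right) \frac{1}{-5}\right) \left(-3\right) = \left(146 + 2 \cdot 2 \left(-7\right) \left(- \frac{1}{5}\right)\right) \left(-3\right) = \left(146 + 2 \cdot \frac{14}{5}\right) \left(-3\right) = \left(146 + \frac{28}{5}\right) \left(-3\right) = \frac{758}{5} \left(-3\right) = - \frac{2274}{5}$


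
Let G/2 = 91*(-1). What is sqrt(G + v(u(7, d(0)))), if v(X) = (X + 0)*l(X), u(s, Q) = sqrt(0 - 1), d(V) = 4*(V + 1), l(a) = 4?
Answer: sqrt(-182 + 4*I) ≈ 0.1482 + 13.492*I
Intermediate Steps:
d(V) = 4 + 4*V (d(V) = 4*(1 + V) = 4 + 4*V)
u(s, Q) = I (u(s, Q) = sqrt(-1) = I)
G = -182 (G = 2*(91*(-1)) = 2*(-91) = -182)
v(X) = 4*X (v(X) = (X + 0)*4 = X*4 = 4*X)
sqrt(G + v(u(7, d(0)))) = sqrt(-182 + 4*I)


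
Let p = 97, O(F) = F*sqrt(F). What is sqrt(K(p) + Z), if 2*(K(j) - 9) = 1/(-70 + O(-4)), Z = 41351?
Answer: sqrt(254790957205 + 4964*I)/2482 ≈ 203.37 + 1.9811e-6*I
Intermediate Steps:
O(F) = F**(3/2)
K(j) = 9 + (-70 + 8*I)/9928 (K(j) = 9 + 1/(2*(-70 + (-4)**(3/2))) = 9 + 1/(2*(-70 - 8*I)) = 9 + ((-70 + 8*I)/4964)/2 = 9 + (-70 + 8*I)/9928)
sqrt(K(p) + Z) = sqrt((44641/4964 + I/1241) + 41351) = sqrt(205311005/4964 + I/1241)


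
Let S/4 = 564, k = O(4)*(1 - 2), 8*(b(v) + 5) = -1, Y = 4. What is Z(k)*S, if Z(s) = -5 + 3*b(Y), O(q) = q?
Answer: -45966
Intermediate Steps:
b(v) = -41/8 (b(v) = -5 + (1/8)*(-1) = -5 - 1/8 = -41/8)
k = -4 (k = 4*(1 - 2) = 4*(-1) = -4)
Z(s) = -163/8 (Z(s) = -5 + 3*(-41/8) = -5 - 123/8 = -163/8)
S = 2256 (S = 4*564 = 2256)
Z(k)*S = -163/8*2256 = -45966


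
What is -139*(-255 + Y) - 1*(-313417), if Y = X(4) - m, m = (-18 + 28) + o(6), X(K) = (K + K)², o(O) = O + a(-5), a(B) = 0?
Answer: 342190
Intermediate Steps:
o(O) = O (o(O) = O + 0 = O)
X(K) = 4*K² (X(K) = (2*K)² = 4*K²)
m = 16 (m = (-18 + 28) + 6 = 10 + 6 = 16)
Y = 48 (Y = 4*4² - 1*16 = 4*16 - 16 = 64 - 16 = 48)
-139*(-255 + Y) - 1*(-313417) = -139*(-255 + 48) - 1*(-313417) = -139*(-207) + 313417 = 28773 + 313417 = 342190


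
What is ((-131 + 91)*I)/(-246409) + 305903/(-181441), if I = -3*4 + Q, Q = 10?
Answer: -5799366739/3439130413 ≈ -1.6863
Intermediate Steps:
I = -2 (I = -3*4 + 10 = -12 + 10 = -2)
((-131 + 91)*I)/(-246409) + 305903/(-181441) = ((-131 + 91)*(-2))/(-246409) + 305903/(-181441) = -40*(-2)*(-1/246409) + 305903*(-1/181441) = 80*(-1/246409) - 23531/13957 = -80/246409 - 23531/13957 = -5799366739/3439130413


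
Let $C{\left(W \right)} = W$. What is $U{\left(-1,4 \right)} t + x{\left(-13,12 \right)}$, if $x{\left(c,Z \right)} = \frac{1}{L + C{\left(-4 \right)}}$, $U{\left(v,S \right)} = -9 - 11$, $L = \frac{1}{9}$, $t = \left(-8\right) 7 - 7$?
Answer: $\frac{44091}{35} \approx 1259.7$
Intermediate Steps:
$t = -63$ ($t = -56 - 7 = -63$)
$L = \frac{1}{9} \approx 0.11111$
$U{\left(v,S \right)} = -20$
$x{\left(c,Z \right)} = - \frac{9}{35}$ ($x{\left(c,Z \right)} = \frac{1}{\frac{1}{9} - 4} = \frac{1}{- \frac{35}{9}} = - \frac{9}{35}$)
$U{\left(-1,4 \right)} t + x{\left(-13,12 \right)} = \left(-20\right) \left(-63\right) - \frac{9}{35} = 1260 - \frac{9}{35} = \frac{44091}{35}$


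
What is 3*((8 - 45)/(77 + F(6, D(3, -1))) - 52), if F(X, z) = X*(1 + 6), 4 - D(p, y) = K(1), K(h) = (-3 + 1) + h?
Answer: -18675/119 ≈ -156.93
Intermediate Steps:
K(h) = -2 + h
D(p, y) = 5 (D(p, y) = 4 - (-2 + 1) = 4 - 1*(-1) = 4 + 1 = 5)
F(X, z) = 7*X (F(X, z) = X*7 = 7*X)
3*((8 - 45)/(77 + F(6, D(3, -1))) - 52) = 3*((8 - 45)/(77 + 7*6) - 52) = 3*(-37/(77 + 42) - 52) = 3*(-37/119 - 52) = 3*(-6225/119) = -18675/119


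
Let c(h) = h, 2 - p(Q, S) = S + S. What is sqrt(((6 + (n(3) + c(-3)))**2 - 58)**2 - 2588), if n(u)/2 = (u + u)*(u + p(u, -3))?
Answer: 11*sqrt(2727581) ≈ 18167.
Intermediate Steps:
p(Q, S) = 2 - 2*S (p(Q, S) = 2 - (S + S) = 2 - 2*S)
n(u) = 4*u*(8 + u) (n(u) = 2*((u + u)*(u + (2 - 2*(-3)))) = 2*((2*u)*(u + (2 + 6))) = 2*((2*u)*(u + 8)) = 2*((2*u)*(8 + u)) = 2*(2*u*(8 + u)) = 4*u*(8 + u))
sqrt(((6 + (n(3) + c(-3)))**2 - 58)**2 - 2588) = sqrt(((6 + (4*3*(8 + 3) - 3))**2 - 58)**2 - 2588) = sqrt(((6 + (4*3*11 - 3))**2 - 58)**2 - 2588) = sqrt(((6 + (132 - 3))**2 - 58)**2 - 2588) = sqrt(((6 + 129)**2 - 58)**2 - 2588) = sqrt((135**2 - 58)**2 - 2588) = sqrt((18225 - 58)**2 - 2588) = sqrt(18167**2 - 2588) = sqrt(330039889 - 2588) = sqrt(330037301) = 11*sqrt(2727581)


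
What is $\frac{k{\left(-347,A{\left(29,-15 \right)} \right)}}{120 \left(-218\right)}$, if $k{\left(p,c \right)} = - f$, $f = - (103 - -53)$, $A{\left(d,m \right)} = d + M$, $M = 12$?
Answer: $- \frac{13}{2180} \approx -0.0059633$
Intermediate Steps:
$A{\left(d,m \right)} = 12 + d$ ($A{\left(d,m \right)} = d + 12 = 12 + d$)
$f = -156$ ($f = - (103 + 53) = \left(-1\right) 156 = -156$)
$k{\left(p,c \right)} = 156$ ($k{\left(p,c \right)} = \left(-1\right) \left(-156\right) = 156$)
$\frac{k{\left(-347,A{\left(29,-15 \right)} \right)}}{120 \left(-218\right)} = \frac{156}{120 \left(-218\right)} = \frac{156}{-26160} = 156 \left(- \frac{1}{26160}\right) = - \frac{13}{2180}$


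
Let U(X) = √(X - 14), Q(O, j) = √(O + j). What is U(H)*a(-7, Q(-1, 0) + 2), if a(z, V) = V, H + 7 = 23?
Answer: √2*(2 + I) ≈ 2.8284 + 1.4142*I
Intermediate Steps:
H = 16 (H = -7 + 23 = 16)
U(X) = √(-14 + X)
U(H)*a(-7, Q(-1, 0) + 2) = √(-14 + 16)*(√(-1 + 0) + 2) = √2*(√(-1) + 2) = √2*(I + 2) = √2*(2 + I)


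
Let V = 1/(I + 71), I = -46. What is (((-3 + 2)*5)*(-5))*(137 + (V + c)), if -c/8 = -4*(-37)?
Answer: -26174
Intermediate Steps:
c = -1184 (c = -(-32)*(-37) = -8*148 = -1184)
V = 1/25 (V = 1/(-46 + 71) = 1/25 ≈ 0.040000)
(((-3 + 2)*5)*(-5))*(137 + (V + c)) = (((-3 + 2)*5)*(-5))*(137 + (1/25 - 1184)) = (-1*5*(-5))*(137 - 29599/25) = -5*(-5)*(-26174/25) = 25*(-26174/25) = -26174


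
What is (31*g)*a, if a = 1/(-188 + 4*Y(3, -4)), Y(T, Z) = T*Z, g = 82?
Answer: -1271/118 ≈ -10.771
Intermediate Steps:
a = -1/236 (a = 1/(-188 + 4*(3*(-4))) = 1/(-188 + 4*(-12)) = 1/(-188 - 48) = 1/(-236) = -1/236 ≈ -0.0042373)
(31*g)*a = (31*82)*(-1/236) = 2542*(-1/236) = -1271/118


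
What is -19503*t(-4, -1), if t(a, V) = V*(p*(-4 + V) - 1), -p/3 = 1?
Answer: 273042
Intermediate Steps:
p = -3 (p = -3*1 = -3)
t(a, V) = V*(11 - 3*V) (t(a, V) = V*(-3*(-4 + V) - 1) = V*((12 - 3*V) - 1) = V*(11 - 3*V))
-19503*t(-4, -1) = -(-19503)*(11 - 3*(-1)) = -(-19503)*(11 + 3) = -(-19503)*14 = -19503*(-14) = 273042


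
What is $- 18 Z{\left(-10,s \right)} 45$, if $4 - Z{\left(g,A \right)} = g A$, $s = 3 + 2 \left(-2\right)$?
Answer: $4860$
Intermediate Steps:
$s = -1$ ($s = 3 - 4 = -1$)
$Z{\left(g,A \right)} = 4 - A g$ ($Z{\left(g,A \right)} = 4 - g A = 4 - A g$)
$- 18 Z{\left(-10,s \right)} 45 = - 18 \left(4 - \left(-1\right) \left(-10\right)\right) 45 = - 18 \left(4 - 10\right) 45 = \left(-18\right) \left(-6\right) 45 = 108 \cdot 45 = 4860$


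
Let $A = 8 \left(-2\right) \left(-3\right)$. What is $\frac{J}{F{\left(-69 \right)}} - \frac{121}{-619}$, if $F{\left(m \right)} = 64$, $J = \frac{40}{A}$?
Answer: $\frac{49559}{237696} \approx 0.2085$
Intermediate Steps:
$A = 48$ ($A = \left(-16\right) \left(-3\right) = 48$)
$J = \frac{5}{6}$ ($J = \frac{40}{48} = 40 \cdot \frac{1}{48} = \frac{5}{6} \approx 0.83333$)
$\frac{J}{F{\left(-69 \right)}} - \frac{121}{-619} = \frac{5}{6 \cdot 64} - \frac{121}{-619} = \frac{5}{6} \cdot \frac{1}{64} - - \frac{121}{619} = \frac{5}{384} + \frac{121}{619} = \frac{49559}{237696}$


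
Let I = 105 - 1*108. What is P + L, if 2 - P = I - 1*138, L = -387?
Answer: -244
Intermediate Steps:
I = -3 (I = 105 - 108 = -3)
P = 143 (P = 2 - (-3 - 1*138) = 2 - (-3 - 138) = 2 - 1*(-141) = 2 + 141 = 143)
P + L = 143 - 387 = -244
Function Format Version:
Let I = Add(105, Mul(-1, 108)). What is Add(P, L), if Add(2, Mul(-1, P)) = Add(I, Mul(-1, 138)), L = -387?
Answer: -244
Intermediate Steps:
I = -3 (I = Add(105, -108) = -3)
P = 143 (P = Add(2, Mul(-1, Add(-3, Mul(-1, 138)))) = Add(2, Mul(-1, Add(-3, -138))) = Add(2, Mul(-1, -141)) = Add(2, 141) = 143)
Add(P, L) = Add(143, -387) = -244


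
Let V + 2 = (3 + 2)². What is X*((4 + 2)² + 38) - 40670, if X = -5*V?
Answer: -49180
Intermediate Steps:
V = 23 (V = -2 + (3 + 2)² = -2 + 5² = -2 + 25 = 23)
X = -115 (X = -5*23 = -115)
X*((4 + 2)² + 38) - 40670 = -115*((4 + 2)² + 38) - 40670 = -115*(6² + 38) - 40670 = -115*(36 + 38) - 40670 = -115*74 - 40670 = -8510 - 40670 = -49180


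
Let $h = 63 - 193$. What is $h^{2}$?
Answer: $16900$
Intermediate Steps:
$h = -130$
$h^{2} = \left(-130\right)^{2} = 16900$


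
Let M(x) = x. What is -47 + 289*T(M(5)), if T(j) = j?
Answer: 1398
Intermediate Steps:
-47 + 289*T(M(5)) = -47 + 289*5 = -47 + 1445 = 1398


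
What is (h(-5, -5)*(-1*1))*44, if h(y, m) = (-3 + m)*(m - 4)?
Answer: -3168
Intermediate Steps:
h(y, m) = (-4 + m)*(-3 + m) (h(y, m) = (-3 + m)*(-4 + m) = (-4 + m)*(-3 + m))
(h(-5, -5)*(-1*1))*44 = ((12 + (-5)**2 - 7*(-5))*(-1*1))*44 = ((12 + 25 + 35)*(-1))*44 = (72*(-1))*44 = -72*44 = -3168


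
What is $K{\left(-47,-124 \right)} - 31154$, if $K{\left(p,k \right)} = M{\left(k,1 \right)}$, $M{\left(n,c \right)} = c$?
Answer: $-31153$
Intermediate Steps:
$K{\left(p,k \right)} = 1$
$K{\left(-47,-124 \right)} - 31154 = 1 - 31154 = -31153$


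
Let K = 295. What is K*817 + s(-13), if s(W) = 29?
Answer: 241044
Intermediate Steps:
K*817 + s(-13) = 295*817 + 29 = 241015 + 29 = 241044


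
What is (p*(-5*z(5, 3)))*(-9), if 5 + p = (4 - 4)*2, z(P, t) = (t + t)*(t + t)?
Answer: -8100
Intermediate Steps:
z(P, t) = 4*t**2 (z(P, t) = (2*t)*(2*t) = 4*t**2)
p = -5 (p = -5 + (4 - 4)*2 = -5 + 0*2 = -5 + 0 = -5)
(p*(-5*z(5, 3)))*(-9) = -(-25)*4*3**2*(-9) = -(-25)*4*9*(-9) = -(-25)*36*(-9) = -5*(-180)*(-9) = 900*(-9) = -8100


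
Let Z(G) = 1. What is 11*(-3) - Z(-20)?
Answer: -34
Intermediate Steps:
11*(-3) - Z(-20) = 11*(-3) - 1*1 = -33 - 1 = -34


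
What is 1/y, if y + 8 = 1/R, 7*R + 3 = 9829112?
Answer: -9829109/78632865 ≈ -0.12500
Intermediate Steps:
R = 9829109/7 (R = -3/7 + (⅐)*9829112 = -3/7 + 9829112/7 = 9829109/7 ≈ 1.4042e+6)
y = -78632865/9829109 (y = -8 + 1/(9829109/7) = -8 + 7/9829109 = -78632865/9829109 ≈ -8.0000)
1/y = 1/(-78632865/9829109) = -9829109/78632865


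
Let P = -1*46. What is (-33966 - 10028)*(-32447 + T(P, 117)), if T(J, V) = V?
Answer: 1422326020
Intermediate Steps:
P = -46
(-33966 - 10028)*(-32447 + T(P, 117)) = (-33966 - 10028)*(-32447 + 117) = -43994*(-32330) = 1422326020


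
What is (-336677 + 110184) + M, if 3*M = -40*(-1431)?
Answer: -207413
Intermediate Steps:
M = 19080 (M = (-40*(-1431))/3 = (⅓)*57240 = 19080)
(-336677 + 110184) + M = (-336677 + 110184) + 19080 = -226493 + 19080 = -207413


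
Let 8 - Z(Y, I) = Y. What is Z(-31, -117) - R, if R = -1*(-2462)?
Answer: -2423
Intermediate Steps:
Z(Y, I) = 8 - Y
R = 2462
Z(-31, -117) - R = (8 - 1*(-31)) - 1*2462 = (8 + 31) - 2462 = 39 - 2462 = -2423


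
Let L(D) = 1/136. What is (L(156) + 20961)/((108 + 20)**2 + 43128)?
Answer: 2850697/8093632 ≈ 0.35221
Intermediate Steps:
L(D) = 1/136
(L(156) + 20961)/((108 + 20)**2 + 43128) = (1/136 + 20961)/((108 + 20)**2 + 43128) = 2850697/(136*(128**2 + 43128)) = 2850697/(136*(16384 + 43128)) = (2850697/136)/59512 = (2850697/136)*(1/59512) = 2850697/8093632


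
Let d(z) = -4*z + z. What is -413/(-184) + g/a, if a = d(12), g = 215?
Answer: -6173/1656 ≈ -3.7277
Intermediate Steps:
d(z) = -3*z
a = -36 (a = -3*12 = -36)
-413/(-184) + g/a = -413/(-184) + 215/(-36) = -413*(-1/184) + 215*(-1/36) = 413/184 - 215/36 = -6173/1656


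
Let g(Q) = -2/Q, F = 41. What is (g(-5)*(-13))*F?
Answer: -1066/5 ≈ -213.20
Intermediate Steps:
(g(-5)*(-13))*F = (-2/(-5)*(-13))*41 = (-2*(-⅕)*(-13))*41 = ((⅖)*(-13))*41 = -26/5*41 = -1066/5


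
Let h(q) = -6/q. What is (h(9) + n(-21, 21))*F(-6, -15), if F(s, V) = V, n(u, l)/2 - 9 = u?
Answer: 370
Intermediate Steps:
n(u, l) = 18 + 2*u
(h(9) + n(-21, 21))*F(-6, -15) = (-6/9 + (18 + 2*(-21)))*(-15) = (-6*⅑ + (18 - 42))*(-15) = (-⅔ - 24)*(-15) = -74/3*(-15) = 370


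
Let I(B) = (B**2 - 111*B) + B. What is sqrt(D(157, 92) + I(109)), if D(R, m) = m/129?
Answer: I*sqrt(1802001)/129 ≈ 10.406*I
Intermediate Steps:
I(B) = B**2 - 110*B
D(R, m) = m/129 (D(R, m) = m*(1/129) = m/129)
sqrt(D(157, 92) + I(109)) = sqrt((1/129)*92 + 109*(-110 + 109)) = sqrt(92/129 + 109*(-1)) = sqrt(92/129 - 109) = sqrt(-13969/129) = I*sqrt(1802001)/129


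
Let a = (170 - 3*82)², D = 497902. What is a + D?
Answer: 503678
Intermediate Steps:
a = 5776 (a = (170 - 246)² = (-76)² = 5776)
a + D = 5776 + 497902 = 503678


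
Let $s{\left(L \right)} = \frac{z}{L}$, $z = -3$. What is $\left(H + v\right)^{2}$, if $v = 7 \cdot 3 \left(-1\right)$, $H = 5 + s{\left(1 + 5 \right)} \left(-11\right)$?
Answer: $\frac{441}{4} \approx 110.25$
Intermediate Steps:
$s{\left(L \right)} = - \frac{3}{L}$
$H = \frac{21}{2}$ ($H = 5 + - \frac{3}{1 + 5} \left(-11\right) = 5 + - \frac{3}{6} \left(-11\right) = 5 + \left(-3\right) \frac{1}{6} \left(-11\right) = 5 - - \frac{11}{2} = 5 + \frac{11}{2} = \frac{21}{2} \approx 10.5$)
$v = -21$ ($v = 21 \left(-1\right) = -21$)
$\left(H + v\right)^{2} = \left(\frac{21}{2} - 21\right)^{2} = \left(- \frac{21}{2}\right)^{2} = \frac{441}{4}$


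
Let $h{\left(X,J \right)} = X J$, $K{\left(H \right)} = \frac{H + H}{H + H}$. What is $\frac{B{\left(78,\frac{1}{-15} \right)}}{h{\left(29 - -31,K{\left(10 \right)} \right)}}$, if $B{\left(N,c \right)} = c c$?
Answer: $\frac{1}{13500} \approx 7.4074 \cdot 10^{-5}$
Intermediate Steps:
$B{\left(N,c \right)} = c^{2}$
$K{\left(H \right)} = 1$ ($K{\left(H \right)} = \frac{2 H}{2 H} = 2 H \frac{1}{2 H} = 1$)
$h{\left(X,J \right)} = J X$
$\frac{B{\left(78,\frac{1}{-15} \right)}}{h{\left(29 - -31,K{\left(10 \right)} \right)}} = \frac{\left(\frac{1}{-15}\right)^{2}}{1 \left(29 - -31\right)} = \frac{\left(- \frac{1}{15}\right)^{2}}{1 \left(29 + 31\right)} = \frac{1}{225 \cdot 1 \cdot 60} = \frac{1}{225 \cdot 60} = \frac{1}{225} \cdot \frac{1}{60} = \frac{1}{13500}$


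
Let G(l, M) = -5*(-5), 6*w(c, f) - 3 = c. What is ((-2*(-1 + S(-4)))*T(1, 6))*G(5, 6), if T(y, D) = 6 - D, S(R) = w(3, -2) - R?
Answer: 0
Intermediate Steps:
w(c, f) = 1/2 + c/6
G(l, M) = 25
S(R) = 1 - R (S(R) = (1/2 + (1/6)*3) - R = (1/2 + 1/2) - R = 1 - R)
((-2*(-1 + S(-4)))*T(1, 6))*G(5, 6) = ((-2*(-1 + (1 - 1*(-4))))*(6 - 1*6))*25 = ((-2*(-1 + (1 + 4)))*(6 - 6))*25 = (-2*(-1 + 5)*0)*25 = (-2*4*0)*25 = -8*0*25 = 0*25 = 0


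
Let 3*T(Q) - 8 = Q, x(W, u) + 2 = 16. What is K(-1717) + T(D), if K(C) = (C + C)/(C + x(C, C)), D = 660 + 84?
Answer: 1290958/5109 ≈ 252.68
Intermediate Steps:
D = 744
x(W, u) = 14 (x(W, u) = -2 + 16 = 14)
T(Q) = 8/3 + Q/3
K(C) = 2*C/(14 + C) (K(C) = (C + C)/(C + 14) = (2*C)/(14 + C) = 2*C/(14 + C))
K(-1717) + T(D) = 2*(-1717)/(14 - 1717) + (8/3 + (1/3)*744) = 2*(-1717)/(-1703) + (8/3 + 248) = 2*(-1717)*(-1/1703) + 752/3 = 3434/1703 + 752/3 = 1290958/5109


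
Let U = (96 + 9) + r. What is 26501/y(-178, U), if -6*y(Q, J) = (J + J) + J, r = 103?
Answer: -26501/104 ≈ -254.82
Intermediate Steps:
U = 208 (U = (96 + 9) + 103 = 105 + 103 = 208)
y(Q, J) = -J/2 (y(Q, J) = -((J + J) + J)/6 = -(2*J + J)/6 = -J/2)
26501/y(-178, U) = 26501/((-1/2*208)) = 26501/(-104) = 26501*(-1/104) = -26501/104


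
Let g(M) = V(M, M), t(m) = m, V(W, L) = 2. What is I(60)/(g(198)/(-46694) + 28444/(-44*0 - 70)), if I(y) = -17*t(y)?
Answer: 833487900/332041069 ≈ 2.5102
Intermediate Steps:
g(M) = 2
I(y) = -17*y
I(60)/(g(198)/(-46694) + 28444/(-44*0 - 70)) = (-17*60)/(2/(-46694) + 28444/(-44*0 - 70)) = -1020/(2*(-1/46694) + 28444/(0 - 70)) = -1020/(-1/23347 + 28444/(-70)) = -1020/(-1/23347 + 28444*(-1/70)) = -1020/(-1/23347 - 14222/35) = -1020/(-332041069/817145) = -1020*(-817145/332041069) = 833487900/332041069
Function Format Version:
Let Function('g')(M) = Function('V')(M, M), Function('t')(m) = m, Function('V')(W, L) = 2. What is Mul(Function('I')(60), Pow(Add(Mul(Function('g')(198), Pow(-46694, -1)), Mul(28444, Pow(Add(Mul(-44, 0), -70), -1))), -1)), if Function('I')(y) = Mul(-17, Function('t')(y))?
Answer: Rational(833487900, 332041069) ≈ 2.5102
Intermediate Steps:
Function('g')(M) = 2
Function('I')(y) = Mul(-17, y)
Mul(Function('I')(60), Pow(Add(Mul(Function('g')(198), Pow(-46694, -1)), Mul(28444, Pow(Add(Mul(-44, 0), -70), -1))), -1)) = Mul(Mul(-17, 60), Pow(Add(Mul(2, Pow(-46694, -1)), Mul(28444, Pow(Add(Mul(-44, 0), -70), -1))), -1)) = Mul(-1020, Pow(Add(Mul(2, Rational(-1, 46694)), Mul(28444, Pow(Add(0, -70), -1))), -1)) = Mul(-1020, Pow(Add(Rational(-1, 23347), Mul(28444, Pow(-70, -1))), -1)) = Mul(-1020, Pow(Add(Rational(-1, 23347), Mul(28444, Rational(-1, 70))), -1)) = Mul(-1020, Pow(Add(Rational(-1, 23347), Rational(-14222, 35)), -1)) = Mul(-1020, Pow(Rational(-332041069, 817145), -1)) = Mul(-1020, Rational(-817145, 332041069)) = Rational(833487900, 332041069)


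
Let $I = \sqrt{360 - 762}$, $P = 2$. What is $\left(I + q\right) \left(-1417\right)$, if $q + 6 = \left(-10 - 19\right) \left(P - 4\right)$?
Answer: $-73684 - 1417 i \sqrt{402} \approx -73684.0 - 28411.0 i$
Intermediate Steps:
$I = i \sqrt{402}$ ($I = \sqrt{-402} = i \sqrt{402} \approx 20.05 i$)
$q = 52$ ($q = -6 + \left(-10 - 19\right) \left(2 - 4\right) = -6 - -58 = -6 + 58 = 52$)
$\left(I + q\right) \left(-1417\right) = \left(i \sqrt{402} + 52\right) \left(-1417\right) = \left(52 + i \sqrt{402}\right) \left(-1417\right) = -73684 - 1417 i \sqrt{402}$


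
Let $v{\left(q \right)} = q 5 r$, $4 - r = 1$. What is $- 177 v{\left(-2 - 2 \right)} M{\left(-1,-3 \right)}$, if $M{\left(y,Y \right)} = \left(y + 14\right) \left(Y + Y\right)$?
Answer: $-828360$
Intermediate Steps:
$r = 3$ ($r = 4 - 1 = 3$)
$M{\left(y,Y \right)} = 2 Y \left(14 + y\right)$ ($M{\left(y,Y \right)} = \left(14 + y\right) 2 Y = 2 Y \left(14 + y\right)$)
$v{\left(q \right)} = 15 q$ ($v{\left(q \right)} = q 5 \cdot 3 = 5 q 3 = 15 q$)
$- 177 v{\left(-2 - 2 \right)} M{\left(-1,-3 \right)} = - 177 \cdot 15 \left(-2 - 2\right) 2 \left(-3\right) \left(14 - 1\right) = - 177 \cdot 15 \left(-4\right) 2 \left(-3\right) 13 = \left(-177\right) \left(-60\right) \left(-78\right) = 10620 \left(-78\right) = -828360$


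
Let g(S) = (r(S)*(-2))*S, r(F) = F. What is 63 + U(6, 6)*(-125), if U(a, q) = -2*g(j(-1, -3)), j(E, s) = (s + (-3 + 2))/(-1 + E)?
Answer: -1937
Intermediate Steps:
j(E, s) = (-1 + s)/(-1 + E) (j(E, s) = (s - 1)/(-1 + E) = (-1 + s)/(-1 + E))
g(S) = -2*S**2 (g(S) = (S*(-2))*S = (-2*S)*S = -2*S**2)
U(a, q) = 16 (U(a, q) = -(-4)*((-1 - 3)/(-1 - 1))**2 = -(-4)*(-4/(-2))**2 = -(-4)*(-1/2*(-4))**2 = -(-4)*2**2 = -(-4)*4 = -2*(-8) = 16)
63 + U(6, 6)*(-125) = 63 + 16*(-125) = 63 - 2000 = -1937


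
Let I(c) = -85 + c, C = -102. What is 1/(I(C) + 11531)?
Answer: 1/11344 ≈ 8.8152e-5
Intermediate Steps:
1/(I(C) + 11531) = 1/((-85 - 102) + 11531) = 1/(-187 + 11531) = 1/11344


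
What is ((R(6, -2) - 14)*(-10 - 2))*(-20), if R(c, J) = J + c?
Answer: -2400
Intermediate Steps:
((R(6, -2) - 14)*(-10 - 2))*(-20) = (((-2 + 6) - 14)*(-10 - 2))*(-20) = ((4 - 14)*(-12))*(-20) = -10*(-12)*(-20) = 120*(-20) = -2400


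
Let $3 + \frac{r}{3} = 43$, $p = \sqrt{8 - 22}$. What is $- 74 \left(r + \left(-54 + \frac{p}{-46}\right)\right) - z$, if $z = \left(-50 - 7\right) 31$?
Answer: $-3117 + \frac{37 i \sqrt{14}}{23} \approx -3117.0 + 6.0192 i$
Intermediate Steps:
$z = -1767$ ($z = \left(-57\right) 31 = -1767$)
$p = i \sqrt{14}$ ($p = \sqrt{-14} = i \sqrt{14} \approx 3.7417 i$)
$r = 120$ ($r = -9 + 3 \cdot 43 = -9 + 129 = 120$)
$- 74 \left(r + \left(-54 + \frac{p}{-46}\right)\right) - z = - 74 \left(120 - \left(54 - \frac{i \sqrt{14}}{-46}\right)\right) - -1767 = - 74 \left(120 - \left(54 - i \sqrt{14} \left(- \frac{1}{46}\right)\right)\right) + 1767 = - 74 \left(120 - \left(54 + \frac{i \sqrt{14}}{46}\right)\right) + 1767 = - 74 \left(66 - \frac{i \sqrt{14}}{46}\right) + 1767 = \left(-4884 + \frac{37 i \sqrt{14}}{23}\right) + 1767 = -3117 + \frac{37 i \sqrt{14}}{23}$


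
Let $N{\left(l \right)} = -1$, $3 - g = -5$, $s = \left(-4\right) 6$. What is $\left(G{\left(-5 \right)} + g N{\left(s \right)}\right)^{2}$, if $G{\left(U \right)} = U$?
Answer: $169$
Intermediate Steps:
$s = -24$
$g = 8$ ($g = 3 - -5 = 3 + 5 = 8$)
$\left(G{\left(-5 \right)} + g N{\left(s \right)}\right)^{2} = \left(-5 + 8 \left(-1\right)\right)^{2} = \left(-5 - 8\right)^{2} = \left(-13\right)^{2} = 169$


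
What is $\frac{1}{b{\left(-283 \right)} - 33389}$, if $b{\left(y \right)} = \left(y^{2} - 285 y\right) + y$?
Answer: $\frac{1}{127072} \approx 7.8696 \cdot 10^{-6}$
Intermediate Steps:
$b{\left(y \right)} = y^{2} - 284 y$
$\frac{1}{b{\left(-283 \right)} - 33389} = \frac{1}{- 283 \left(-284 - 283\right) - 33389} = \frac{1}{\left(-283\right) \left(-567\right) - 33389} = \frac{1}{160461 - 33389} = \frac{1}{127072}$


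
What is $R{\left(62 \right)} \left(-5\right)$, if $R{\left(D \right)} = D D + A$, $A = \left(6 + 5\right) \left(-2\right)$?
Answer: $-19110$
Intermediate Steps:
$A = -22$ ($A = 11 \left(-2\right) = -22$)
$R{\left(D \right)} = -22 + D^{2}$ ($R{\left(D \right)} = D D - 22 = D^{2} - 22 = -22 + D^{2}$)
$R{\left(62 \right)} \left(-5\right) = \left(-22 + 62^{2}\right) \left(-5\right) = \left(-22 + 3844\right) \left(-5\right) = 3822 \left(-5\right) = -19110$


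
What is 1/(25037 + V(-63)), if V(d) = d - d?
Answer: 1/25037 ≈ 3.9941e-5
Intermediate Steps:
V(d) = 0
1/(25037 + V(-63)) = 1/(25037 + 0) = 1/25037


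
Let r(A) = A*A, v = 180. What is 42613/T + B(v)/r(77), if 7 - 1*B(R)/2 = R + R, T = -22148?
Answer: -5475285/2679908 ≈ -2.0431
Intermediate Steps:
B(R) = 14 - 4*R (B(R) = 14 - 2*(R + R) = 14 - 4*R)
r(A) = A²
42613/T + B(v)/r(77) = 42613/(-22148) + (14 - 4*180)/(77²) = 42613*(-1/22148) + (14 - 720)/5929 = -42613/22148 - 706*1/5929 = -42613/22148 - 706/5929 = -5475285/2679908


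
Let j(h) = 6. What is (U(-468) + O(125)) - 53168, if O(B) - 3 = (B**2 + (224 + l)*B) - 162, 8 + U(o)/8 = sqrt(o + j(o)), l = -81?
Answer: -19891 + 8*I*sqrt(462) ≈ -19891.0 + 171.95*I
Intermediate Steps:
U(o) = -64 + 8*sqrt(6 + o) (U(o) = -64 + 8*sqrt(o + 6) = -64 + 8*sqrt(6 + o))
O(B) = -159 + B**2 + 143*B (O(B) = 3 + ((B**2 + (224 - 81)*B) - 162) = 3 + ((B**2 + 143*B) - 162) = 3 + (-162 + B**2 + 143*B) = -159 + B**2 + 143*B)
(U(-468) + O(125)) - 53168 = ((-64 + 8*sqrt(6 - 468)) + (-159 + 125**2 + 143*125)) - 53168 = ((-64 + 8*sqrt(-462)) + (-159 + 15625 + 17875)) - 53168 = ((-64 + 8*(I*sqrt(462))) + 33341) - 53168 = ((-64 + 8*I*sqrt(462)) + 33341) - 53168 = (33277 + 8*I*sqrt(462)) - 53168 = -19891 + 8*I*sqrt(462)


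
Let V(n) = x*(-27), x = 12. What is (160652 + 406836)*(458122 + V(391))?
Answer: 259794871424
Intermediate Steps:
V(n) = -324 (V(n) = 12*(-27) = -324)
(160652 + 406836)*(458122 + V(391)) = (160652 + 406836)*(458122 - 324) = 567488*457798 = 259794871424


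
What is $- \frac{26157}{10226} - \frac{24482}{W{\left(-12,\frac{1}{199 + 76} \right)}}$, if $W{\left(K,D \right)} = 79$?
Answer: $- \frac{252419335}{807854} \approx -312.46$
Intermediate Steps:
$- \frac{26157}{10226} - \frac{24482}{W{\left(-12,\frac{1}{199 + 76} \right)}} = - \frac{26157}{10226} - \frac{24482}{79} = - \frac{252419335}{807854}$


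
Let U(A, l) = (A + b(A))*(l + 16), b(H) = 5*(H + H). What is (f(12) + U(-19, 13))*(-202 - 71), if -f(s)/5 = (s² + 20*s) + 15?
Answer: 2199288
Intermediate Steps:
b(H) = 10*H (b(H) = 5*(2*H) = 10*H)
f(s) = -75 - 100*s - 5*s² (f(s) = -5*((s² + 20*s) + 15) = -5*(15 + s² + 20*s) = -75 - 100*s - 5*s²)
U(A, l) = 11*A*(16 + l) (U(A, l) = (A + 10*A)*(l + 16) = (11*A)*(16 + l) = 11*A*(16 + l))
(f(12) + U(-19, 13))*(-202 - 71) = ((-75 - 100*12 - 5*12²) + 11*(-19)*(16 + 13))*(-202 - 71) = ((-75 - 1200 - 5*144) + 11*(-19)*29)*(-273) = ((-75 - 1200 - 720) - 6061)*(-273) = (-1995 - 6061)*(-273) = -8056*(-273) = 2199288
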